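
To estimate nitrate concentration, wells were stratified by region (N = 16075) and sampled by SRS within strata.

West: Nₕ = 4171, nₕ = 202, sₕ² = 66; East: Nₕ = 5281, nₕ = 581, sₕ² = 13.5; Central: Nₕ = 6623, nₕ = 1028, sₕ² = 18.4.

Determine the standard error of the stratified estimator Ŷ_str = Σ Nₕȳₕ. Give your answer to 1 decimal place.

2578.6

Var(Ŷ_str) = Σₕ Nₕ²(1 − fₕ)sₕ²/nₕ.
West: 4171²·(1 − 202/4171)·66/202 = 5.4089611 × 10^6.
East: 5281²·(1 − 581/5281)·13.5/581 = 576728.83.
Central: 6623²·(1 − 1028/6623)·18.4/1028 = 663253.51.
Sum = 6.6489434 × 10^6.
SE = √(6.6489434 × 10^6) = 2578.6.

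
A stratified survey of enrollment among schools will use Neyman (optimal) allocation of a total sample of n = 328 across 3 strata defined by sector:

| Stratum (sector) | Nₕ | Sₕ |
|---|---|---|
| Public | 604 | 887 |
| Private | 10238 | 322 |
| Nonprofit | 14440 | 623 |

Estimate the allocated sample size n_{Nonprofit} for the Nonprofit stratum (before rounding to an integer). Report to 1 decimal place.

Neyman allocation: nₕ = n·NₕSₕ / Σⱼ NⱼSⱼ.
Σ NⱼSⱼ = 604·887 + 10238·322 + 14440·623 = 1.2828504 × 10^7.
n_{Nonprofit} = 328·14440·623 / (1.2828504 × 10^7) = 230.0.

230.0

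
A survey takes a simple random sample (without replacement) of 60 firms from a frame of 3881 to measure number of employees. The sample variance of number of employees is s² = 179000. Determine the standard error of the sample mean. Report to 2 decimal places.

54.20

Under SRS without replacement, Var(ȳ) = (1 − f)·s²/n with f = n/N = 60/3881 = 0.01545993.
Var(ȳ) = (1 − 0.01545993)·179000/60 = 0.98454007·2983.3333 = 2937.2112.
SE(ȳ) = √(2937.2112) = 54.20.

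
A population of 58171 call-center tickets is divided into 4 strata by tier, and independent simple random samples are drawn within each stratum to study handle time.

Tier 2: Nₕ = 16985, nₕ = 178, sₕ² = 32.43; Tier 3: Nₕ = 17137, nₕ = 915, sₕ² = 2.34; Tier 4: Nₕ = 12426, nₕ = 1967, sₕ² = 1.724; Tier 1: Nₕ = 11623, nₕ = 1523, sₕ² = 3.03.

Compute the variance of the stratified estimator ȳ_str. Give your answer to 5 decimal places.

0.01568

Var(ȳ_str) = Σₕ Wₕ²(1 − fₕ)sₕ²/nₕ with Wₕ = Nₕ/N, N = 58171.
Tier 2: Wₕ = 0.29198398; term = 0.29198398²·(1 − 0.01047984)·32.43/178 = 0.01536985.
Tier 3: Wₕ = 0.29459696; term = 0.29459696²·(1 − 0.05339324)·2.34/915 = 2.1009751 × 10^-4.
Tier 4: Wₕ = 0.21361159; term = 0.21361159²·(1 − 0.15829712)·1.724/1967 = 3.3662112 × 10^-5.
Tier 1: Wₕ = 0.19980746; term = 0.19980746²·(1 − 0.13103330)·3.03/1523 = 6.9019098 × 10^-5.
Sum = 0.015682629.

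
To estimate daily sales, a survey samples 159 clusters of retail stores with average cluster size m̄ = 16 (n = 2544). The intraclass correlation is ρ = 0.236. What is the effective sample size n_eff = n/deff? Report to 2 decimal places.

560.35

deff = 1 + (16 − 1)·0.236 = 1 + 3.54 = 4.54.
n_eff = 2544 / 4.54 = 560.35.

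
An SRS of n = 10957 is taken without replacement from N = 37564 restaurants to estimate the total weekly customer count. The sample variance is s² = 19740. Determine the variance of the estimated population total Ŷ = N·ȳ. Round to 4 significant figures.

Var(Ŷ) = N²·Var(ȳ) = N²·(1 − n/N)·s²/n.
f = 10957/37564 = 0.29168885; Var(ȳ) = 0.70831115·19740/10957 = 1.2760849.
Var(Ŷ) = 37564² · 1.2760849 = 1.8006248 × 10^9.

1.801 × 10^9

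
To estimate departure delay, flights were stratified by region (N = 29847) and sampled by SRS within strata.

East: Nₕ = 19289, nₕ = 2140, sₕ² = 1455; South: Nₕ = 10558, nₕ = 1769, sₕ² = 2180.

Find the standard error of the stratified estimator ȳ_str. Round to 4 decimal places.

0.6171

Var(ȳ_str) = Σₕ Wₕ²(1 − fₕ)sₕ²/nₕ with Wₕ = Nₕ/N, N = 29847.
East: Wₕ = 0.64626261; term = 0.64626261²·(1 − 0.11094406)·1455/2140 = 0.2524622.
South: Wₕ = 0.35373739; term = 0.35373739²·(1 − 0.16755067)·2180/1769 = 0.12836553.
Sum = 0.38082773.
SE = √(0.38082773) = 0.6171.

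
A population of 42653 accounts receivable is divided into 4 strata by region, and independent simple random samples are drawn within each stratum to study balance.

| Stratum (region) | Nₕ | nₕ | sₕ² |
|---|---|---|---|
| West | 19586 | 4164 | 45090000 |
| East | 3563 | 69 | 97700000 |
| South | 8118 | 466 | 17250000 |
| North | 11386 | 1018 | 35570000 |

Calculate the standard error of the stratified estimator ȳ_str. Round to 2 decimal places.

Var(ȳ_str) = Σₕ Wₕ²(1 − fₕ)sₕ²/nₕ with Wₕ = Nₕ/N, N = 42653.
West: Wₕ = 0.45919396; term = 0.45919396²·(1 − 0.21260084)·45090000/4164 = 1797.8638.
East: Wₕ = 0.08353457; term = 0.08353457²·(1 − 0.01936570)·97700000/69 = 9689.1355.
South: Wₕ = 0.19032659; term = 0.19032659²·(1 − 0.05740330)·17250000/466 = 1263.9446.
North: Wₕ = 0.26694488; term = 0.26694488²·(1 − 0.08940804)·35570000/1018 = 2267.2692.
Sum = 15018.213.
SE = √(15018.213) = 122.55.

122.55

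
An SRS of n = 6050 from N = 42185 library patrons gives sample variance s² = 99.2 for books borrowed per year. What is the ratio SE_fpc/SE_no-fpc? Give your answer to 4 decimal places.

0.9255

f = n/N = 6050/42185 = 0.14341591.
SE_no-fpc = √(s²/n) = 0.12804958; SE_fpc = √((1−f)s²/n) = 0.11851222.
Ratio = √(1−f) = 0.92551828.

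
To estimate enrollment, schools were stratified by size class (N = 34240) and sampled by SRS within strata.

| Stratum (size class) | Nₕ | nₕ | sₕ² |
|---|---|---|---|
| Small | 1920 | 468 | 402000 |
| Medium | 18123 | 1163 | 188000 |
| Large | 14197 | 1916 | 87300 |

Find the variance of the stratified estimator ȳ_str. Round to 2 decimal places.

Var(ȳ_str) = Σₕ Wₕ²(1 − fₕ)sₕ²/nₕ with Wₕ = Nₕ/N, N = 34240.
Small: Wₕ = 0.05607477; term = 0.05607477²·(1 − 0.24375000)·402000/468 = 2.0425869.
Medium: Wₕ = 0.52929322; term = 0.52929322²·(1 − 0.06417260)·188000/1163 = 42.380547.
Large: Wₕ = 0.41463201; term = 0.41463201²·(1 − 0.13495809)·87300/1916 = 6.7761271.
Sum = 51.199261.

51.20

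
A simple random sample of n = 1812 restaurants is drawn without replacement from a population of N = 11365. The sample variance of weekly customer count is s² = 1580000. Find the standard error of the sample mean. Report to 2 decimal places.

Under SRS without replacement, Var(ȳ) = (1 − f)·s²/n with f = n/N = 1812/11365 = 0.15943687.
Var(ȳ) = (1 − 0.15943687)·1580000/1812 = 0.84056313·871.96468 = 732.94136.
SE(ȳ) = √(732.94136) = 27.07.

27.07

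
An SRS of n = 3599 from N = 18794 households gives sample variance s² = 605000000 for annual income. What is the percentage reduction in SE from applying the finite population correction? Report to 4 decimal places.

10.0832

f = n/N = 3599/18794 = 0.19149729.
SE_no-fpc = √(s²/n) = 410.00274; SE_fpc = √((1−f)s²/n) = 368.66126.
Ratio = √(1−f) = 0.89916779. Reduction = 100·(1 − 0.89916779) = 10.0832%.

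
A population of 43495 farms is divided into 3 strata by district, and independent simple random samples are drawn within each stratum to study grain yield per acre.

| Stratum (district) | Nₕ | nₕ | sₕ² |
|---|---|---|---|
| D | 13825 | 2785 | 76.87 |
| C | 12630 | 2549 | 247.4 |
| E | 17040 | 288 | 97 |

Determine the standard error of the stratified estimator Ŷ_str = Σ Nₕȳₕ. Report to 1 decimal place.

10616.6

Var(Ŷ_str) = Σₕ Nₕ²(1 − fₕ)sₕ²/nₕ.
D: 13825²·(1 − 2785/13825)·76.87/2785 = 4.212752 × 10^6.
C: 12630²·(1 − 2549/12630)·247.4/2549 = 1.2357677 × 10^7.
E: 17040²·(1 − 288/17040)·97/288 = 9.614252 × 10^7.
Sum = 1.1271295 × 10^8.
SE = √(1.1271295 × 10^8) = 10616.6.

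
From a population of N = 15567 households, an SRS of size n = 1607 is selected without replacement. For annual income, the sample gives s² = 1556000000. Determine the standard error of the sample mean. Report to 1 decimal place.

Under SRS without replacement, Var(ȳ) = (1 − f)·s²/n with f = n/N = 1607/15567 = 0.10323119.
Var(ȳ) = (1 − 0.10323119)·1556000000/1607 = 0.89676881·968263.85 = 868308.81.
SE(ȳ) = √(868308.81) = 931.8.

931.8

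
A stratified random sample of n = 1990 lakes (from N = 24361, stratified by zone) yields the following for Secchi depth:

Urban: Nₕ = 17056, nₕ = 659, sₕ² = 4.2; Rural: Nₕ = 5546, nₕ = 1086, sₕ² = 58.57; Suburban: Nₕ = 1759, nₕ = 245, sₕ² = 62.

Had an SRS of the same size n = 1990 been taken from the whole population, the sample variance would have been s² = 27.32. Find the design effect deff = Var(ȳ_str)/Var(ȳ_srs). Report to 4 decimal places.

Var(ȳ_str) = Σ Wₕ²(1−fₕ)sₕ²/nₕ with Wₕ = Nₕ/24361:
  Urban: (17056/24361)²·(1−659/17056)·4.2/659 = 0.0030034142
  Rural: (5546/24361)²·(1−1086/5546)·58.57/1086 = 0.0022478633
  Suburban: (1759/24361)²·(1−245/1759)·62/245 = 0.0011356045
  → Var(ȳ_str) = 0.006386882.
Var(ȳ_srs) = (1 − 1990/24361)·27.32/1990 = 0.012607179.
deff = 0.006386882 / 0.012607179 = 0.5066.

0.5066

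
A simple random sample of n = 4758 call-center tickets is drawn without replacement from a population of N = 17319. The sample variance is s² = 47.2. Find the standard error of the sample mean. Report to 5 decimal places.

0.08482

Under SRS without replacement, Var(ȳ) = (1 − f)·s²/n with f = n/N = 4758/17319 = 0.27472718.
Var(ȳ) = (1 − 0.27472718)·47.2/4758 = 0.72527282·0.0099201345 = 0.0071948039.
SE(ȳ) = √(0.0071948039) = 0.08482.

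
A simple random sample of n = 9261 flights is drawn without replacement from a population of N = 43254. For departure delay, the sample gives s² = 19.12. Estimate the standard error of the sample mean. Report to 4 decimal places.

0.0403

Under SRS without replacement, Var(ȳ) = (1 − f)·s²/n with f = n/N = 9261/43254 = 0.21410737.
Var(ȳ) = (1 − 0.21410737)·19.12/9261 = 0.78589263·0.0020645719 = 0.0016225318.
SE(ȳ) = √(0.0016225318) = 0.0403.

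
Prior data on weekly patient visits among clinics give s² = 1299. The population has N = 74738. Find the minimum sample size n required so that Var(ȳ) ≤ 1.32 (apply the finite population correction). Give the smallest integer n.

972

Without fpc, n₀ = s²/D = 1299/1.32 = 984.0909.
With fpc, (1 − n/N)·s²/n ≤ D requires n ≥ n₀/(1 + n₀/N) = 984.0909/(1 + 984.0909/74738) = 971.3016.
Rounding up, n = 972.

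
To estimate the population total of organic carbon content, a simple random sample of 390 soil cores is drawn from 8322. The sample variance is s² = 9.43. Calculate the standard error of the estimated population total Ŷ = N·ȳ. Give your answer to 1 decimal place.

1263.4

Var(Ŷ) = N²·Var(ȳ) = N²·(1 − n/N)·s²/n.
f = 390/8322 = 0.04686373; Var(ȳ) = 0.95313627·9.43/390 = 0.023046346.
Var(Ŷ) = 8322² · 0.023046346 = 1.5960905 × 10^6.
SE(Ŷ) = √(1.5960905 × 10^6) = 1263.4.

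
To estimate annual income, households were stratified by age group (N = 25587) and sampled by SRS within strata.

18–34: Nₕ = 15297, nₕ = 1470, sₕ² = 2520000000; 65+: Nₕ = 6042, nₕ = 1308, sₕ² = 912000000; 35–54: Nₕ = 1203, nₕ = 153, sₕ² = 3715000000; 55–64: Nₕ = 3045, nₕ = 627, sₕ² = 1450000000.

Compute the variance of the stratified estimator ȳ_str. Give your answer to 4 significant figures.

Var(ȳ_str) = Σₕ Wₕ²(1 − fₕ)sₕ²/nₕ with Wₕ = Nₕ/N, N = 25587.
18–34: Wₕ = 0.59784265; term = 0.59784265²·(1 − 0.09609727)·2520000000/1470 = 553832.83.
65+: Wₕ = 0.23613554; term = 0.23613554²·(1 − 0.21648461)·912000000/1308 = 30461.924.
35–54: Wₕ = 0.04701606; term = 0.04701606²·(1 − 0.12718204)·3715000000/153 = 46847.193.
55–64: Wₕ = 0.11900575; term = 0.11900575²·(1 − 0.20591133)·1450000000/627 = 26007.902.
Sum = 657149.85.

657100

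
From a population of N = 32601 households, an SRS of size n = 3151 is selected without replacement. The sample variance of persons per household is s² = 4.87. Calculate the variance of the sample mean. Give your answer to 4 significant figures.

0.001396

Under SRS without replacement, Var(ȳ) = (1 − f)·s²/n with f = n/N = 3151/32601 = 0.09665348.
Var(ȳ) = (1 − 0.09665348)·4.87/3151 = 0.90334652·0.0015455411 = 0.0013961592.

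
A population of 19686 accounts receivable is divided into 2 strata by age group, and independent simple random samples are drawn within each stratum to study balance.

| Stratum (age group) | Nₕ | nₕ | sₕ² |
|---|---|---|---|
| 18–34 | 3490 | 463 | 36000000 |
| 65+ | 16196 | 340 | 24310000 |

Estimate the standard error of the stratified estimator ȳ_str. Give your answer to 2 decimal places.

222.48

Var(ȳ_str) = Σₕ Wₕ²(1 − fₕ)sₕ²/nₕ with Wₕ = Nₕ/N, N = 19686.
18–34: Wₕ = 0.17728335; term = 0.17728335²·(1 − 0.13266476)·36000000/463 = 2119.5536.
65+: Wₕ = 0.82271665; term = 0.82271665²·(1 − 0.02099284)·24310000/340 = 47379.72.
Sum = 49499.274.
SE = √(49499.274) = 222.48.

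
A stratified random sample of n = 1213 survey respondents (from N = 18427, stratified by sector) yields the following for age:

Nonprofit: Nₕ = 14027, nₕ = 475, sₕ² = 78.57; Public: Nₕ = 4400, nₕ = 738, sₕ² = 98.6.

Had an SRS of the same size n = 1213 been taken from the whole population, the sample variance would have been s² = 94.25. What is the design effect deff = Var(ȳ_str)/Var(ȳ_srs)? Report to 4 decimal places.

1.3631

Var(ȳ_str) = Σ Wₕ²(1−fₕ)sₕ²/nₕ with Wₕ = Nₕ/18427:
  Nonprofit: (14027/18427)²·(1−475/14027)·78.57/475 = 0.092602361
  Public: (4400/18427)²·(1−738/4400)·98.6/738 = 0.0063398984
  → Var(ȳ_str) = 0.098942259.
Var(ȳ_srs) = (1 − 1213/18427)·94.25/1213 = 0.07258514.
deff = 0.098942259 / 0.07258514 = 1.3631.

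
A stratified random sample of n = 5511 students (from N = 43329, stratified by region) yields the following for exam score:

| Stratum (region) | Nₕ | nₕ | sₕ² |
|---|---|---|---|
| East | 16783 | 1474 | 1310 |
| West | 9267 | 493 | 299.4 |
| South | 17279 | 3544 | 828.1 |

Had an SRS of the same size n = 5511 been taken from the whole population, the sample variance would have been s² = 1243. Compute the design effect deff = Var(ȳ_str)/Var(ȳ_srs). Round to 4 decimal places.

Var(ȳ_str) = Σ Wₕ²(1−fₕ)sₕ²/nₕ with Wₕ = Nₕ/43329:
  East: (16783/43329)²·(1−1474/16783)·1310/1474 = 0.12162781
  West: (9267/43329)²·(1−493/9267)·299.4/493 = 0.026301731
  South: (17279/43329)²·(1−3544/17279)·828.1/3544 = 0.029537859
  → Var(ȳ_str) = 0.1774674.
Var(ȳ_srs) = (1 − 5511/43329)·1243/5511 = 0.19686142.
deff = 0.1774674 / 0.19686142 = 0.9015.

0.9015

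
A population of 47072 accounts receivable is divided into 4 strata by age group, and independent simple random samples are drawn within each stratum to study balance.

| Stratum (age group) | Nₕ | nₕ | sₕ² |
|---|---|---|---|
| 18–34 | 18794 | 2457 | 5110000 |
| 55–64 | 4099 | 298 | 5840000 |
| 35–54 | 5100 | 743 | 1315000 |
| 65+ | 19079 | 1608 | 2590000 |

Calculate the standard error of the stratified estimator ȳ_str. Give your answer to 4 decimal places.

Var(ȳ_str) = Σₕ Wₕ²(1 − fₕ)sₕ²/nₕ with Wₕ = Nₕ/N, N = 47072.
18–34: Wₕ = 0.39926071; term = 0.39926071²·(1 − 0.13073321)·5110000/2457 = 288.19203.
55–64: Wₕ = 0.08707937; term = 0.08707937²·(1 − 0.07270066)·5840000/298 = 137.79932.
35–54: Wₕ = 0.10834466; term = 0.10834466²·(1 − 0.14568627)·1315000/743 = 17.748815.
65+: Wₕ = 0.40531526; term = 0.40531526²·(1 − 0.08428115)·2590000/1608 = 242.30467.
Sum = 686.04484.
SE = √(686.04484) = 26.1925.

26.1925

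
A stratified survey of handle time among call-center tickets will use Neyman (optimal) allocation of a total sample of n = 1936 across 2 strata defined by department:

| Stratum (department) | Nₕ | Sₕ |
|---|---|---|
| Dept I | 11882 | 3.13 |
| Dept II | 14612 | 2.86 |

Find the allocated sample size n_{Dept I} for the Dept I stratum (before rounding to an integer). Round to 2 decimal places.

911.63

Neyman allocation: nₕ = n·NₕSₕ / Σⱼ NⱼSⱼ.
Σ NⱼSⱼ = 11882·3.13 + 14612·2.86 = 78980.98.
n_{Dept I} = 1936·11882·3.13 / 78980.98 = 911.63.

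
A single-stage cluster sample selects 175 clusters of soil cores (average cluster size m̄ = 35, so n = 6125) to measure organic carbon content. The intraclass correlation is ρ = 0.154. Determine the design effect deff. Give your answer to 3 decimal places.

6.236

deff = 1 + (35 − 1)·0.154 = 1 + 5.236 = 6.236.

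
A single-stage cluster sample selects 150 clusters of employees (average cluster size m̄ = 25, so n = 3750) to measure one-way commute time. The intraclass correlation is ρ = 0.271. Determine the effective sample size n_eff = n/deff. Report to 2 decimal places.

deff = 1 + (25 − 1)·0.271 = 1 + 6.504 = 7.504.
n_eff = 3750 / 7.504 = 499.73.

499.73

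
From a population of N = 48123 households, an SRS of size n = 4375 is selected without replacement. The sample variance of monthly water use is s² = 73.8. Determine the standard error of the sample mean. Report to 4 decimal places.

Under SRS without replacement, Var(ȳ) = (1 − f)·s²/n with f = n/N = 4375/48123 = 0.09091287.
Var(ȳ) = (1 − 0.09091287)·73.8/4375 = 0.90908713·0.016868571 = 0.015335001.
SE(ȳ) = √(0.015335001) = 0.1238.

0.1238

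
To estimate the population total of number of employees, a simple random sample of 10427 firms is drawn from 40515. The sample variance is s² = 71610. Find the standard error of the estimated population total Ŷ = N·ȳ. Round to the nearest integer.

91498

Var(Ŷ) = N²·Var(ȳ) = N²·(1 − n/N)·s²/n.
f = 10427/40515 = 0.25736147; Var(ȳ) = 0.74263853·71610/10427 = 5.1002537.
Var(Ŷ) = 40515² · 5.1002537 = 8.3718891 × 10^9.
SE(Ŷ) = √(8.3718891 × 10^9) = 91498.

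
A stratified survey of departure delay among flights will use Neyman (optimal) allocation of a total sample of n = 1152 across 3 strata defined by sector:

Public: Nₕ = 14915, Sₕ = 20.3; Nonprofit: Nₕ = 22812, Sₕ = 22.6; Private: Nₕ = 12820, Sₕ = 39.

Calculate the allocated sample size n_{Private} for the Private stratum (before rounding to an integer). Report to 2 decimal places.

Neyman allocation: nₕ = n·NₕSₕ / Σⱼ NⱼSⱼ.
Σ NⱼSⱼ = 14915·20.3 + 22812·22.6 + 12820·39 = 1.3183057 × 10^6.
n_{Private} = 1152·12820·39 / (1.3183057 × 10^6) = 436.91.

436.91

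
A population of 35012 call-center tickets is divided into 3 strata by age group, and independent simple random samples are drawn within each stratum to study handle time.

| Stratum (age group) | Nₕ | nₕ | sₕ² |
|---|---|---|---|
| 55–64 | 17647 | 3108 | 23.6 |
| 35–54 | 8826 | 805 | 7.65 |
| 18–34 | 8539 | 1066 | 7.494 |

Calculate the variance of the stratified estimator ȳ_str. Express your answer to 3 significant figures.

Var(ȳ_str) = Σₕ Wₕ²(1 − fₕ)sₕ²/nₕ with Wₕ = Nₕ/N, N = 35012.
55–64: Wₕ = 0.50402719; term = 0.50402719²·(1 − 0.17612059)·23.6/3108 = 0.0015892879.
35–54: Wₕ = 0.25208500; term = 0.25208500²·(1 − 0.09120780)·7.65/805 = 5.488127 × 10^-4.
18–34: Wₕ = 0.24388781; term = 0.24388781²·(1 − 0.12483897)·7.494/1066 = 3.6595243 × 10^-4.
Sum = 0.002504053.

0.00250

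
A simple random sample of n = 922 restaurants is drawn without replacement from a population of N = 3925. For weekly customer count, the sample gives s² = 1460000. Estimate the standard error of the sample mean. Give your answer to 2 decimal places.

Under SRS without replacement, Var(ȳ) = (1 − f)·s²/n with f = n/N = 922/3925 = 0.23490446.
Var(ȳ) = (1 − 0.23490446)·1460000/922 = 0.76509554·1583.5141 = 1211.5396.
SE(ȳ) = √(1211.5396) = 34.81.

34.81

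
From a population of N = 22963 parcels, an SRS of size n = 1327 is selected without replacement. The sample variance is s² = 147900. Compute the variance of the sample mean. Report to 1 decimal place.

Under SRS without replacement, Var(ȳ) = (1 − f)·s²/n with f = n/N = 1327/22963 = 0.05778862.
Var(ȳ) = (1 − 0.05778862)·147900/1327 = 0.94221138·111.45441 = 105.01361.

105.0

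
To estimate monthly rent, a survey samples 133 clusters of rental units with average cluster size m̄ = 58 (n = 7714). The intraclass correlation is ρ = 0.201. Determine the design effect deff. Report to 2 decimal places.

deff = 1 + (58 − 1)·0.201 = 1 + 11.457 = 12.457.

12.46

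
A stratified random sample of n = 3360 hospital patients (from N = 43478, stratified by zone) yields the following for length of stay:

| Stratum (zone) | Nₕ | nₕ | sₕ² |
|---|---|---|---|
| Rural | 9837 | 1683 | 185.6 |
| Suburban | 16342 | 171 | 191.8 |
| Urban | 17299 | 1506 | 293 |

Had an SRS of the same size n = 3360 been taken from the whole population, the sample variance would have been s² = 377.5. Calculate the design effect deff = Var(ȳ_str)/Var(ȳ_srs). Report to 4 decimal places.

Var(ȳ_str) = Σ Wₕ²(1−fₕ)sₕ²/nₕ with Wₕ = Nₕ/43478:
  Rural: (9837/43478)²·(1−1683/9837)·185.6/1683 = 0.0046793779
  Suburban: (16342/43478)²·(1−171/16342)·191.8/171 = 0.15680339
  Urban: (17299/43478)²·(1−1506/17299)·293/1506 = 0.028118307
  → Var(ȳ_str) = 0.18960107.
Var(ȳ_srs) = (1 − 3360/43478)·377.5/3360 = 0.10366864.
deff = 0.18960107 / 0.10366864 = 1.8289.

1.8289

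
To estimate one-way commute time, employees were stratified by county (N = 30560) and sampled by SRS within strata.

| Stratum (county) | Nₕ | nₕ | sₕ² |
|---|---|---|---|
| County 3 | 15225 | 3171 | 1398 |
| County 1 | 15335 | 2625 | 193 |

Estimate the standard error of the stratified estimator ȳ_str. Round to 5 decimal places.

0.31934

Var(ȳ_str) = Σₕ Wₕ²(1 − fₕ)sₕ²/nₕ with Wₕ = Nₕ/N, N = 30560.
County 3: Wₕ = 0.49820026; term = 0.49820026²·(1 − 0.20827586)·1398/3171 = 0.086634868.
County 1: Wₕ = 0.50179974; term = 0.50179974²·(1 − 0.17117705)·193/2625 = 0.015344425.
Sum = 0.10197929.
SE = √(0.10197929) = 0.31934.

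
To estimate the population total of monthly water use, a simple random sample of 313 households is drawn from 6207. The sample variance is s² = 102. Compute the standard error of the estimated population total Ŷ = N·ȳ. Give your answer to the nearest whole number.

3453

Var(Ŷ) = N²·Var(ȳ) = N²·(1 − n/N)·s²/n.
f = 313/6207 = 0.05042694; Var(ȳ) = 0.94957306·102/313 = 0.30944553.
Var(Ŷ) = 6207² · 0.30944553 = 1.1921961 × 10^7.
SE(Ŷ) = √(1.1921961 × 10^7) = 3453.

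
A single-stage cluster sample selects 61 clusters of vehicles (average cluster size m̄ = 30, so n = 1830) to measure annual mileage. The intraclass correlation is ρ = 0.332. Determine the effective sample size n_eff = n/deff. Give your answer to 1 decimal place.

172.2

deff = 1 + (30 − 1)·0.332 = 1 + 9.628 = 10.628.
n_eff = 1830 / 10.628 = 172.2.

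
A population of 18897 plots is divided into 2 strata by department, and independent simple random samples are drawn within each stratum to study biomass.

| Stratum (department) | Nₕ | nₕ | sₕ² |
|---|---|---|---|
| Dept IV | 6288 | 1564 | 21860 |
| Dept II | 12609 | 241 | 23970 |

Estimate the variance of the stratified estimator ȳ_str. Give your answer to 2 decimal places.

44.60

Var(ȳ_str) = Σₕ Wₕ²(1 − fₕ)sₕ²/nₕ with Wₕ = Nₕ/N, N = 18897.
Dept IV: Wₕ = 0.33275123; term = 0.33275123²·(1 − 0.24872774)·21860/1564 = 1.162653.
Dept II: Wₕ = 0.66724877; term = 0.66724877²·(1 − 0.01911333)·23970/241 = 43.435556.
Sum = 44.598209.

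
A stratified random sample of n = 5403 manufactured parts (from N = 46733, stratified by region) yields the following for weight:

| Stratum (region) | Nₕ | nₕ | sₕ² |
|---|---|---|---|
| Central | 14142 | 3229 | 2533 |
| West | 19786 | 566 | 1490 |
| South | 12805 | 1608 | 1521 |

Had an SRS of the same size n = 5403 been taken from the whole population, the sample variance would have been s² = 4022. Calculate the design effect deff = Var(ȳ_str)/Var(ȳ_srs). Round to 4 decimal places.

Var(ȳ_str) = Σ Wₕ²(1−fₕ)sₕ²/nₕ with Wₕ = Nₕ/46733:
  Central: (14142/46733)²·(1−3229/14142)·2533/3229 = 0.05543382
  West: (19786/46733)²·(1−566/19786)·1490/566 = 0.4583887
  South: (12805/46733)²·(1−1608/12805)·1521/1608 = 0.062097928
  → Var(ȳ_str) = 0.57592045.
Var(ȳ_srs) = (1 − 5403/46733)·4022/5403 = 0.65833788.
deff = 0.57592045 / 0.65833788 = 0.8748.

0.8748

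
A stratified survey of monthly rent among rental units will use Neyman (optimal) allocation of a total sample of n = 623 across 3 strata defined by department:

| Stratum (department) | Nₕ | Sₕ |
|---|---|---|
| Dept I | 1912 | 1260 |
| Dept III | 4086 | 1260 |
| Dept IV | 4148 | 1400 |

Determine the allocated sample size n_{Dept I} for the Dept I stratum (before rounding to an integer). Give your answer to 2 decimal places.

Neyman allocation: nₕ = n·NₕSₕ / Σⱼ NⱼSⱼ.
Σ NⱼSⱼ = 1912·1260 + 4086·1260 + 4148·1400 = 1.336468 × 10^7.
n_{Dept I} = 623·1912·1260 / (1.336468 × 10^7) = 112.30.

112.30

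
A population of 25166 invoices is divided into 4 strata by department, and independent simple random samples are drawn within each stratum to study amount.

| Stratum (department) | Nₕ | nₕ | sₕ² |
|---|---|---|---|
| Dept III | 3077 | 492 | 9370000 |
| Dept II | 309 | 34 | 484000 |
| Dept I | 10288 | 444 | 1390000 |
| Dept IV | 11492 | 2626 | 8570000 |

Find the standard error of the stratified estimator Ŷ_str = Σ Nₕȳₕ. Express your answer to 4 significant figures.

Var(Ŷ_str) = Σₕ Nₕ²(1 − fₕ)sₕ²/nₕ.
Dept III: 3077²·(1 − 492/3077)·9370000/492 = 1.5148252 × 10^11.
Dept II: 309²·(1 − 34/309)·484000/34 = 1.2096441 × 10^9.
Dept I: 10288²·(1 − 444/10288)·1390000/444 = 3.1705484 × 10^11.
Dept IV: 11492²·(1 − 2626/11492)·8570000/2626 = 3.3251362 × 10^11.
Sum = 8.0226062 × 10^11.
SE = √(8.0226062 × 10^11) = 895700.

895700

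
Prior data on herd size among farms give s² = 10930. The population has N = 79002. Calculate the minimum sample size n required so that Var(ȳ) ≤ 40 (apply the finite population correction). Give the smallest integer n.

Without fpc, n₀ = s²/D = 10930/40 = 273.2500.
With fpc, (1 − n/N)·s²/n ≤ D requires n ≥ n₀/(1 + n₀/N) = 273.2500/(1 + 273.2500/79002) = 272.3081.
Rounding up, n = 273.

273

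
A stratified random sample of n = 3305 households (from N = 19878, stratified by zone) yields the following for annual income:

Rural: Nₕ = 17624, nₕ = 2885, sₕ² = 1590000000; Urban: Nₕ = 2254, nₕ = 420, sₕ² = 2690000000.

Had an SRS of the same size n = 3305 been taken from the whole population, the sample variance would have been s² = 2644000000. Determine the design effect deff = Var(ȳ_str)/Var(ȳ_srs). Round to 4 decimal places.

0.6437

Var(ȳ_str) = Σ Wₕ²(1−fₕ)sₕ²/nₕ with Wₕ = Nₕ/19878:
  Rural: (17624/19878)²·(1−2885/17624)·1590000000/2885 = 362308.43
  Urban: (2254/19878)²·(1−420/2254)·2690000000/420 = 67005.563
  → Var(ȳ_str) = 429313.99.
Var(ȳ_srs) = (1 − 3305/19878)·2644000000/3305 = 666988.63.
deff = 429313.99 / 666988.63 = 0.6437.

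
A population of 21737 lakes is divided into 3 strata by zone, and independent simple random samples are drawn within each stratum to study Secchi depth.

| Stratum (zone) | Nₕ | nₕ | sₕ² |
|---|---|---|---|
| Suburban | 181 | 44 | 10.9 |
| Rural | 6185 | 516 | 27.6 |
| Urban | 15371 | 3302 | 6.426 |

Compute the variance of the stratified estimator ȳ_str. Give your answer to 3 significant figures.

0.00475

Var(ȳ_str) = Σₕ Wₕ²(1 − fₕ)sₕ²/nₕ with Wₕ = Nₕ/N, N = 21737.
Suburban: Wₕ = 0.00832682; term = 0.00832682²·(1 − 0.24309392)·10.9/44 = 1.300091 × 10^-5.
Rural: Wₕ = 0.28453788; term = 0.28453788²·(1 − 0.08342765)·27.6/516 = 0.0039692306.
Urban: Wₕ = 0.70713530; term = 0.70713530²·(1 − 0.21482012)·6.426/3302 = 7.6407827 × 10^-4.
Sum = 0.0047463098.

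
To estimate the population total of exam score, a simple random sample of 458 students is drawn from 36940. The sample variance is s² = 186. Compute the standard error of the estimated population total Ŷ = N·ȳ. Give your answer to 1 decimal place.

Var(Ŷ) = N²·Var(ȳ) = N²·(1 − n/N)·s²/n.
f = 458/36940 = 0.01239848; Var(ȳ) = 0.98760152·186/458 = 0.40107834.
Var(Ŷ) = 36940² · 0.40107834 = 5.472969 × 10^8.
SE(Ŷ) = √(5.472969 × 10^8) = 23394.4.

23394.4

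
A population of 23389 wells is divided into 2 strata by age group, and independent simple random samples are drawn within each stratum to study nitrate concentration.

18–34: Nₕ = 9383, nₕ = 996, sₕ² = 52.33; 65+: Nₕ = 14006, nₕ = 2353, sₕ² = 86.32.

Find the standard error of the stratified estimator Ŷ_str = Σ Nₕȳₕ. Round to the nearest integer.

Var(Ŷ_str) = Σₕ Nₕ²(1 − fₕ)sₕ²/nₕ.
18–34: 9383²·(1 − 996/9383)·52.33/996 = 4.1346596 × 10^6.
65+: 14006²·(1 − 2353/14006)·86.32/2353 = 5.9874427 × 10^6.
Sum = 1.0122102 × 10^7.
SE = √(1.0122102 × 10^7) = 3182.

3182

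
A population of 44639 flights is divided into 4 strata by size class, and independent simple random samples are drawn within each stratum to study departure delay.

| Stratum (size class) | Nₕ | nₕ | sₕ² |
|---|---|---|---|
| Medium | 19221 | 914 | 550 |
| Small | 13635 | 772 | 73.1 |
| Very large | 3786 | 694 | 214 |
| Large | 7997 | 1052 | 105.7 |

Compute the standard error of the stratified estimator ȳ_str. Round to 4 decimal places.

Var(ȳ_str) = Σₕ Wₕ²(1 − fₕ)sₕ²/nₕ with Wₕ = Nₕ/N, N = 44639.
Medium: Wₕ = 0.43058760; term = 0.43058760²·(1 − 0.04755216)·550/914 = 0.10626267.
Small: Wₕ = 0.30545039; term = 0.30545039²·(1 − 0.05661900)·73.1/772 = 0.0083342894.
Very large: Wₕ = 0.08481373; term = 0.08481373²·(1 − 0.18330692)·214/694 = 0.0018115298.
Large: Wₕ = 0.17914828; term = 0.17914828²·(1 − 0.13154933)·105.7/1052 = 0.002800462.
Sum = 0.11920895.
SE = √(0.11920895) = 0.3453.

0.3453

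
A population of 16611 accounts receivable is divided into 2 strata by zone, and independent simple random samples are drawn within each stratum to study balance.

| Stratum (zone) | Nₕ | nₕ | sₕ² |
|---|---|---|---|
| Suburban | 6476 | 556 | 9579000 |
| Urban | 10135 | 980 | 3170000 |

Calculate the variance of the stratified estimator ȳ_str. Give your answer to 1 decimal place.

3481.5

Var(ȳ_str) = Σₕ Wₕ²(1 − fₕ)sₕ²/nₕ with Wₕ = Nₕ/N, N = 16611.
Suburban: Wₕ = 0.38986214; term = 0.38986214²·(1 − 0.08585547)·9579000/556 = 2393.7697.
Urban: Wₕ = 0.61013786; term = 0.61013786²·(1 − 0.09669462)·3170000/980 = 1087.7366.
Sum = 3481.5063.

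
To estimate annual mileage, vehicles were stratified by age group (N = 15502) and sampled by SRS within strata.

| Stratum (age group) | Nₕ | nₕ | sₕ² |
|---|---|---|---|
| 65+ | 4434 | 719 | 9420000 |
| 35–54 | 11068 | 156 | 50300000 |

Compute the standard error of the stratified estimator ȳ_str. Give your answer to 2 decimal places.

403.66

Var(ȳ_str) = Σₕ Wₕ²(1 − fₕ)sₕ²/nₕ with Wₕ = Nₕ/N, N = 15502.
65+: Wₕ = 0.28602761; term = 0.28602761²·(1 − 0.16215607)·9420000/719 = 898.05111.
35–54: Wₕ = 0.71397239; term = 0.71397239²·(1 − 0.01409469)·50300000/156 = 162047.16.
Sum = 162945.21.
SE = √(162945.21) = 403.66.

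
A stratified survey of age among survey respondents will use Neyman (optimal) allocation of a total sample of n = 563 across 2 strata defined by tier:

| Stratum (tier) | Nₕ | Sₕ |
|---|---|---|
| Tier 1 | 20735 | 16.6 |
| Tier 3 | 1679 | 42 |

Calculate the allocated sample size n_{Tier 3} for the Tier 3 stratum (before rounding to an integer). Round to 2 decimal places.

Neyman allocation: nₕ = n·NₕSₕ / Σⱼ NⱼSⱼ.
Σ NⱼSⱼ = 20735·16.6 + 1679·42 = 414719.
n_{Tier 3} = 563·1679·42 / 414719 = 95.73.

95.73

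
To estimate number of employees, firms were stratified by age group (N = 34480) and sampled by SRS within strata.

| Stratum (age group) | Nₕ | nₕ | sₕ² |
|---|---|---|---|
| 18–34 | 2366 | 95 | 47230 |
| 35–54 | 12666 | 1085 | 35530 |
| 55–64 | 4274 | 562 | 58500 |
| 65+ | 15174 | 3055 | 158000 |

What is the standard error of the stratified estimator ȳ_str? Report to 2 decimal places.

3.96

Var(ȳ_str) = Σₕ Wₕ²(1 − fₕ)sₕ²/nₕ with Wₕ = Nₕ/N, N = 34480.
18–34: Wₕ = 0.06861949; term = 0.06861949²·(1 − 0.04015216)·47230/95 = 2.2469412.
35–54: Wₕ = 0.36734339; term = 0.36734339²·(1 − 0.08566240)·35530/1085 = 4.0403269.
55–64: Wₕ = 0.12395592; term = 0.12395592²·(1 − 0.13149275)·58500/562 = 1.3890808.
65+: Wₕ = 0.44008121; term = 0.44008121²·(1 − 0.20133122)·158000/3055 = 7.9997833.
Sum = 15.676132.
SE = √(15.676132) = 3.96.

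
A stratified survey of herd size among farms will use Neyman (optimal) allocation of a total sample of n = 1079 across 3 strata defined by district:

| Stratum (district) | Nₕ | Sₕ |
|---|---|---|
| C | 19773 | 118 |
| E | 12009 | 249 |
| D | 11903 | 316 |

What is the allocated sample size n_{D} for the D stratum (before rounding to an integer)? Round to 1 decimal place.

Neyman allocation: nₕ = n·NₕSₕ / Σⱼ NⱼSⱼ.
Σ NⱼSⱼ = 19773·118 + 12009·249 + 11903·316 = 9.084803 × 10^6.
n_{D} = 1079·11903·316 / (9.084803 × 10^6) = 446.7.

446.7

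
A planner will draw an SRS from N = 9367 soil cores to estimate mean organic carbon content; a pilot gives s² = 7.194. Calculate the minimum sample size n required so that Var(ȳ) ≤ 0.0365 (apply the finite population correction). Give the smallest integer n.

Without fpc, n₀ = s²/D = 7.194/0.0365 = 197.0959.
With fpc, (1 − n/N)·s²/n ≤ D requires n ≥ n₀/(1 + n₀/N) = 197.0959/(1 + 197.0959/9367) = 193.0342.
Rounding up, n = 194.

194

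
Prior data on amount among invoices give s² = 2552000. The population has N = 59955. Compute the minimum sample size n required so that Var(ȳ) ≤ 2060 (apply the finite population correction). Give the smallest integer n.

1214

Without fpc, n₀ = s²/D = 2552000/2060 = 1238.8350.
With fpc, (1 − n/N)·s²/n ≤ D requires n ≥ n₀/(1 + n₀/N) = 1238.8350/(1 + 1238.8350/59955) = 1213.7555.
Rounding up, n = 1214.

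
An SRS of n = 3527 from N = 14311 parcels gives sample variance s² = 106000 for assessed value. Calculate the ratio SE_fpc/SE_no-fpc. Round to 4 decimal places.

0.8681

f = n/N = 3527/14311 = 0.24645378.
SE_no-fpc = √(s²/n) = 5.482141; SE_fpc = √((1−f)s²/n) = 4.7588844.
Ratio = √(1−f) = 0.86807040.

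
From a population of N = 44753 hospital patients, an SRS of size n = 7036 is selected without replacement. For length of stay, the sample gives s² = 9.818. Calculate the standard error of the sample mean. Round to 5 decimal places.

0.03429

Under SRS without replacement, Var(ȳ) = (1 − f)·s²/n with f = n/N = 7036/44753 = 0.15721851.
Var(ȳ) = (1 − 0.15721851)·9.818/7036 = 0.84278149·0.0013953951 = 0.0011760132.
SE(ȳ) = √(0.0011760132) = 0.03429.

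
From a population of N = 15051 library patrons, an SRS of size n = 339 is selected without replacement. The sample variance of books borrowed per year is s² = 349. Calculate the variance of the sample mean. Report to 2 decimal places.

Under SRS without replacement, Var(ȳ) = (1 − f)·s²/n with f = n/N = 339/15051 = 0.02252342.
Var(ȳ) = (1 − 0.02252342)·349/339 = 0.97747658·1.0294985 = 1.0063107.

1.01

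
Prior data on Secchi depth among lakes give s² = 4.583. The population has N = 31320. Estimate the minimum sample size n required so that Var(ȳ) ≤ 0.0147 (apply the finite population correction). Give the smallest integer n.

309

Without fpc, n₀ = s²/D = 4.583/0.0147 = 311.7687.
With fpc, (1 − n/N)·s²/n ≤ D requires n ≥ n₀/(1 + n₀/N) = 311.7687/(1 + 311.7687/31320) = 308.6958.
Rounding up, n = 309.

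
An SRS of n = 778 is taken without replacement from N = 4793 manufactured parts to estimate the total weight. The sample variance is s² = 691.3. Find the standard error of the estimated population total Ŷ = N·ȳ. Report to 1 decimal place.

4135.1

Var(Ŷ) = N²·Var(ȳ) = N²·(1 − n/N)·s²/n.
f = 778/4793 = 0.16232005; Var(ȳ) = 0.83767995·691.3/778 = 0.74432924.
Var(Ŷ) = 4793² · 0.74432924 = 1.7099363 × 10^7.
SE(Ŷ) = √(1.7099363 × 10^7) = 4135.1.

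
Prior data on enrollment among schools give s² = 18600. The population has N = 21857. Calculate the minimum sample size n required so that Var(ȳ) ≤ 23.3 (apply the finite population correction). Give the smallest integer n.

771

Without fpc, n₀ = s²/D = 18600/23.3 = 798.2833.
With fpc, (1 − n/N)·s²/n ≤ D requires n ≥ n₀/(1 + n₀/N) = 798.2833/(1 + 798.2833/21857) = 770.1549.
Rounding up, n = 771.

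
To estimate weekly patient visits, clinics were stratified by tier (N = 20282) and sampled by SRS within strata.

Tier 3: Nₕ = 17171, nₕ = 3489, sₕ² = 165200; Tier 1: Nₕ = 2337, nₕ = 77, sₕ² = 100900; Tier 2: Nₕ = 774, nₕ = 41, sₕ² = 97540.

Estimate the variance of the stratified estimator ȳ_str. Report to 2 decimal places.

Var(ȳ_str) = Σₕ Wₕ²(1 − fₕ)sₕ²/nₕ with Wₕ = Nₕ/N, N = 20282.
Tier 3: Wₕ = 0.84661276; term = 0.84661276²·(1 − 0.20319143)·165200/3489 = 27.041619.
Tier 1: Wₕ = 0.11522532; term = 0.11522532²·(1 − 0.03294822)·100900/77 = 16.82465.
Tier 2: Wₕ = 0.03816192; term = 0.03816192²·(1 − 0.05297158)·97540/41 = 3.2811212.
Sum = 47.14739.

47.15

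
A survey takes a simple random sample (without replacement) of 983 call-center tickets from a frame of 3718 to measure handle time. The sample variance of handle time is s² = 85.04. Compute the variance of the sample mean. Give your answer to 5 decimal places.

0.06364

Under SRS without replacement, Var(ȳ) = (1 − f)·s²/n with f = n/N = 983/3718 = 0.26438946.
Var(ȳ) = (1 − 0.26438946)·85.04/983 = 0.73561054·0.086510682 = 0.063638169.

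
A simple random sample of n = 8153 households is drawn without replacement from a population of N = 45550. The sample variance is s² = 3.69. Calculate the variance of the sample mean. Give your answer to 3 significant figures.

3.72 × 10^-4

Under SRS without replacement, Var(ȳ) = (1 − f)·s²/n with f = n/N = 8153/45550 = 0.17899012.
Var(ȳ) = (1 − 0.17899012)·3.69/8153 = 0.82100988·4.5259414 × 10^-4 = 3.7158426 × 10^-4.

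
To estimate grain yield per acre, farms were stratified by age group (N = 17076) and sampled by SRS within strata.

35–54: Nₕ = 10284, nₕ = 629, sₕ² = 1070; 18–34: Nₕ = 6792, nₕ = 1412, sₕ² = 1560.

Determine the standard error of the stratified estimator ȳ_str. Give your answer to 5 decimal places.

0.84718

Var(ȳ_str) = Σₕ Wₕ²(1 − fₕ)sₕ²/nₕ with Wₕ = Nₕ/N, N = 17076.
35–54: Wₕ = 0.60224877; term = 0.60224877²·(1 − 0.06116297)·1070/629 = 0.5792622.
18–34: Wₕ = 0.39775123; term = 0.39775123²·(1 − 0.20789164)·1560/1412 = 0.13845147.
Sum = 0.71771367.
SE = √(0.71771367) = 0.84718.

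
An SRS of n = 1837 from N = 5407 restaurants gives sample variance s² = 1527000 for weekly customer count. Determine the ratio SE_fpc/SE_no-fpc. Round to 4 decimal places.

f = n/N = 1837/5407 = 0.33974478.
SE_no-fpc = √(s²/n) = 28.831347; SE_fpc = √((1−f)s²/n) = 23.427226.
Ratio = √(1−f) = 0.81256091.

0.8126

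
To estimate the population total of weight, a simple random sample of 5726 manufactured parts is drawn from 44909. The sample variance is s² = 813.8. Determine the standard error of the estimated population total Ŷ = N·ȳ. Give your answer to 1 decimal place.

Var(Ŷ) = N²·Var(ȳ) = N²·(1 − n/N)·s²/n.
f = 5726/44909 = 0.12750228; Var(ȳ) = 0.87249772·813.8/5726 = 0.12400256.
Var(Ŷ) = 44909² · 0.12400256 = 2.5009063 × 10^8.
SE(Ŷ) = √(2.5009063 × 10^8) = 15814.3.

15814.3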